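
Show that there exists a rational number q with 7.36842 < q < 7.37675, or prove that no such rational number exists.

q = 59/8

Look for a denominator N such that an integer falls strictly between N·7.36842 and N·7.37675. N = 8 works: 8·7.36842 = 58.94736 < 59 < 59.01400 = 8·7.37675.
Dividing back, 7.36842 < 59/8 < 7.37675, and 59/8 is rational.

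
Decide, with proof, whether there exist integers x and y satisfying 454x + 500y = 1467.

Both 454 and 500 are divisible by gcd(454, 500) = 2, hence so is any combination 454x + 500y.
But 1467 is not a multiple of 2 (it leaves remainder 1).
So the equation is unsolvable over ℤ.

There are no such integers.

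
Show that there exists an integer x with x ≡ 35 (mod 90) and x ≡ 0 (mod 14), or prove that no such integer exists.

There is no such integer.

gcd(90, 14) = 2. If x ≡ 35 (mod 90) and x ≡ 0 (mod 14), then x ≡ 35 (mod 2) and x ≡ 0 (mod 2).
These are incompatible: 35 − 0 = 35 is not divisible by 2.
Therefore no such x exists.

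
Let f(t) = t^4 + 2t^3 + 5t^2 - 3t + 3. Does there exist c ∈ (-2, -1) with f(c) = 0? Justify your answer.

No.

The endpoint values f(-2) = 29 and f(-1) = 10 are both positive. Claim: f(t) > 0 for every t in (-2, -1).
Shift to the endpoint -1: with t = -1 − u (0 < u < 1), one computes f(-1 − u) = u^4 + 2u^3 + 5u^2 + 11u + 10.
The nonzero coefficients here are all positive, so for u > 0 every term is positive (or zero), and the constant term 10 is strictly positive.
So f is strictly positive on (-2, -1); no root exists in the interval.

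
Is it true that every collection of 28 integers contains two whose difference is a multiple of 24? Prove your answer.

Each integer lies in one of the 24 residue classes modulo 24.
Placing 28 integers into 24 classes, some class receives at least two — say a and b.
Then a ≡ b (mod 24), i.e. 24 ∣ (a − b).

Yes.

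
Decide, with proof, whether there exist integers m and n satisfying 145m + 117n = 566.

Since gcd(145, 117) = 1, every integer is an integer combination of 145 and 117.
Dividing repeatedly: 145 = 1·117 + 28, 117 = 4·28 + 5, 28 = 5·5 + 3, 5 = 1·3 + 2, 3 = 1·2 + 1, 2 = 2·1 + 0.
Back-substituting, 1 = 3 − 1·2 = 3 − (5 − 1·3) = −5 + 2·3 = −5 + 2·(28 − 5·5) = 2·28 − 11·5 = 2·28 − 11·(117 − 4·28) = −11·117 + 46·28 = −11·117 + 46·(145 − 1·117) = 46·145 − 57·117; that is, 145·46 + 117·(-57) = 1.
Times 566: 145·26036 + 117·(-32262) = 566, so (26036, -32262) solves it.
The general solution is m = 26036 + 117k, n = -32262 − 145k; taking k = -222 gives the smaller pair m = 62, n = -72.
Check: 145·62 + 117·(-72) = 8990 − 8424 = 566. ✓

m = 62, n = -72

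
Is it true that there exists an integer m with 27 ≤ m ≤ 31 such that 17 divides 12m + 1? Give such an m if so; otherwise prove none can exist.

At m = 27, 12·27 + 1 = 325 ≡ 2 (mod 17), and each step in m adds 12, giving residues 2, 14, 9, 4, 16 for m = 27, 28, …, 31.
The residue 0 does not occur, so no m in [27, 31] makes 12m + 1 a multiple of 17.

There is no such integer m in that range.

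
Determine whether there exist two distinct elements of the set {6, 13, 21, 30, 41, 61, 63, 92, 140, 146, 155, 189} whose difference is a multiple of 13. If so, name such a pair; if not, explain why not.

There is no such pair.

Reduce each element modulo 13: 6↦6, 13↦0, 21↦8, 30↦4, 41↦2, 61↦9, 63↦11, 92↦1, 140↦10, 146↦3, 155↦12, 189↦7.
All 12 residues are distinct, so no two elements differ by a multiple of 13.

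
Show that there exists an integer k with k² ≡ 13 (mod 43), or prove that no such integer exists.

k = 23 works: 23² = 529, and 529 − 13 = 516 = 12·43.

k = 23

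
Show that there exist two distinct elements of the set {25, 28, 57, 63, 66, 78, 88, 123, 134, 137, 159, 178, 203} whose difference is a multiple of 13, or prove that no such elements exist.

There is no such pair.

Residues mod 13: 25↦12, 28↦2, 57↦5, 63↦11, 66↦1, 78↦0, 88↦10, 123↦6, 134↦4, 137↦7, 159↦3, 178↦9, 203↦8.
These 13 residues are pairwise different, hence no difference of two elements is divisible by 13.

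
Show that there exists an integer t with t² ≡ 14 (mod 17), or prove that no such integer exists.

No, no such integer exists.

Since (17 − t)² ≡ t² (mod 17), it suffices to square t = 0, 1, …, 8: the residues are 0, 1, 4, 9, 16, 8, 2, 15, 13.
So the quadratic residues mod 17 are {0, 1, 2, 4, 8, 9, 13, 15, 16}, and 14 is not among them.
Therefore t² ≡ 14 (mod 17) has no solution.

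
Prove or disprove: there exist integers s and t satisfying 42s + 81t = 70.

gcd(42, 81) = 3, so every integer of the form 42s + 81t is a multiple of 3.
But 70 is not a multiple of 3 (it leaves remainder 1).
So the equation is unsolvable over ℤ.

No, no such integers exist.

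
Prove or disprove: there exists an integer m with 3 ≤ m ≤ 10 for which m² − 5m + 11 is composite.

m = 8

At m = 8: 8² − 5·8 + 11 = 35 = 5·7, which is composite.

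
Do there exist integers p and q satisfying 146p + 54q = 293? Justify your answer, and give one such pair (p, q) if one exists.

There are no such integers.

gcd(146, 54) = 2, so every integer of the form 146p + 54q is a multiple of 2.
But 293 = 2·146 + 1, so 2 ∤ 293.
Hence no integers p, q satisfy the equation.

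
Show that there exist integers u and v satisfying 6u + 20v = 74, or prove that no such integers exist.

Every value of 6u + 20v is a multiple of gcd(6, 20) = 2; since 2 ∣ 74, solutions exist.
Dividing through by 2 reduces the equation to 3u + 10v = 37.
Euclidean algorithm: 10 = 3·3 + 1, 3 = 3·1 + 0.
Working back up the chain: 1 = 10 − 3·3. So 3·(-3) + 10·1 = 1.
Times 37: 3·(-111) + 10·37 = 37, so (-111, 37) solves it.
The general solution is u = -111 + 10k, v = 37 − 3k; taking k = 12 gives the smaller pair u = 9, v = 1.
Check: 6·9 + 20·1 = 54 + 20 = 74. ✓

u = 9, v = 1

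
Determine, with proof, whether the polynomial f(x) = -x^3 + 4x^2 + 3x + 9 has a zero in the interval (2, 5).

Yes, f has a root in the interval.

f(2) = 23 and f(5) = -1, which have opposite signs.
Since f is a polynomial it is continuous on [2, 5].
By the Intermediate Value Theorem, f takes the value 0 somewhere in the open interval.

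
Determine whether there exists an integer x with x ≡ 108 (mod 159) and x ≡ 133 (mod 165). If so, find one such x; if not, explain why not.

There is no such integer.

Both moduli are multiples of 3 = gcd(159, 165), so any solution would satisfy x ≡ 108 and x ≡ 133 modulo 3 simultaneously.
However 108 ≡ 0 and 133 ≡ 1 (mod 3), and 0 ≠ 1.
Hence the system has no solution.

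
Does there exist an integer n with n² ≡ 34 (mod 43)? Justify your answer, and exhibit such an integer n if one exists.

No such integer exists.

43 is prime, so by Euler's criterion 34 is a square mod 43 iff 34^((43−1)/2) = 34^21 ≡ 1 (mod 43).
Squaring successively (mod 43): 34^2 = 1156 ≡ 38; 34^4 ≡ 38² = 1444 ≡ 25; 34^8 ≡ 25² = 625 ≡ 23; 34^16 ≡ 23² = 529 ≡ 13.
Since 21 = 16 + 4 + 1, 34^21 ≡ 13 · 25 · 34; multiplying out mod 43: 13·25 = 325 ≡ 24, then 24·34 = 816 ≡ 42. Thus 34^21 ≡ 42 ≡ −1 (mod 43).
The value −1 means 34 is a non-residue modulo 43, so n² ≡ 34 (mod 43) is impossible.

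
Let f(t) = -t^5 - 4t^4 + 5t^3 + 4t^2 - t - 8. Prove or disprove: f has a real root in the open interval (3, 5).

No such root exists.

f(3) = -407 and f(5) = -4913, both negative, so a sign-change argument is unavailable; we show f keeps this sign on the whole interval.
Substitute t = 3 + u, where 0 < u < 2 on the interval. Expanding, f(3 + u) = -u^5 - 19u^4 - 133u^3 - 437u^2 - 679u - 407.
All 6 nonzero coefficients of this polynomial in u are negative; hence for u > 0 the value is a sum of negative terms (the constant -407 among them).
Therefore f(t) < 0 throughout (3, 5), and f has no zero there.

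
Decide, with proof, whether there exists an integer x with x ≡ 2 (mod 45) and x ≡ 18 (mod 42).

Reduce both congruences modulo 3, which divides 45 and 42: they say x ≡ 2 (mod 3) and x ≡ 18 (mod 3).
But 2 mod 3 = 2 while 18 mod 3 = 0, a contradiction.
So no integer satisfies both congruences.

There is no such integer.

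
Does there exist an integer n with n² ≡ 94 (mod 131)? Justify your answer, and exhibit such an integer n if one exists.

n = 15 works: 15² = 225, and 225 − 94 = 131 = 1·131.

n = 15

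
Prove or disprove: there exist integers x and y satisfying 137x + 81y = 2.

Since gcd(137, 81) = 1, every integer is an integer combination of 137 and 81.
Run the Euclidean algorithm on 137 and 81: 137 = 1·81 + 56, 81 = 1·56 + 25, 56 = 2·25 + 6, 25 = 4·6 + 1, 6 = 6·1 + 0.
Unwinding: 1 = 25 − 4·6 = 25 − 4·(56 − 2·25) = −4·56 + 9·25 = −4·56 + 9·(81 − 1·56) = 9·81 − 13·56 = 9·81 − 13·(137 − 1·81) = −13·137 + 22·81, i.e. 137·(-13) + 81·22 = 1.
Multiplying through by 2: x = (-13)·2 = -26, y = 22·2 = 44 is a solution.
Shifting by a multiple of (81, −137) keeps it a solution: x = -26 + 1·81 = 55, y = 44 − 1·137 = -93.
Indeed 137·55 + 81·(-93) = 7535 − 7533 = 2.

x = 55, y = -93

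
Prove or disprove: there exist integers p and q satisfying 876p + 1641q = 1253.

Both 876 and 1641 are divisible by gcd(876, 1641) = 3, hence so is any combination 876p + 1641q.
But 1253 = 3·417 + 2, so 3 ∤ 1253.
So the equation is unsolvable over ℤ.

There are no such integers.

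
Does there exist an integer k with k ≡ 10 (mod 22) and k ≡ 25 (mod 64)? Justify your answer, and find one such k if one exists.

Reduce both congruences modulo 2, which divides 22 and 64: they say k ≡ 10 (mod 2) and k ≡ 25 (mod 2).
But 10 mod 2 = 0 while 25 mod 2 = 1, a contradiction.
Therefore no such k exists.

No such integer exists.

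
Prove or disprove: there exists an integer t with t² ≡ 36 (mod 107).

Take t = 101. Then 101² = 10201 = 95·107 + 36, so 101² ≡ 36 (mod 107).

t = 101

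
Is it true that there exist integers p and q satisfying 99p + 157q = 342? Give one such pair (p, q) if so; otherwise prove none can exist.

p = 32, q = -18

Since gcd(99, 157) = 1, every integer is an integer combination of 99 and 157.
Run the Euclidean algorithm on 157 and 99: 157 = 1·99 + 58, 99 = 1·58 + 41, 58 = 1·41 + 17, 41 = 2·17 + 7, 17 = 2·7 + 3, 7 = 2·3 + 1, 3 = 3·1 + 0.
Unwinding: 1 = 7 − 2·3 = 7 − 2·(17 − 2·7) = −2·17 + 5·7 = −2·17 + 5·(41 − 2·17) = 5·41 − 12·17 = 5·41 − 12·(58 − 1·41) = −12·58 + 17·41 = −12·58 + 17·(99 − 1·58) = 17·99 − 29·58 = 17·99 − 29·(157 − 1·99) = −29·157 + 46·99, i.e. 99·46 + 157·(-29) = 1.
Multiplying through by 342: p = 46·342 = 15732, q = (-29)·342 = -9918 is a solution.
The general solution is p = 15732 + 157k, q = -9918 − 99k; taking k = -100 gives the smaller pair p = 32, q = -18.
Indeed 99·32 + 157·(-18) = 3168 − 2826 = 342.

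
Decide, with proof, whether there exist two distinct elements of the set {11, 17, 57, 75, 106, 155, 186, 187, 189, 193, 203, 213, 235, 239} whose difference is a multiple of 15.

Two integers differ by a multiple of 15 exactly when they have the same residue mod 15. The residues are 11↦11, 17↦2, 57↦12, 75↦0, 106↦1, 155↦5, 186↦6, 187↦7, 189↦9, 193↦13, 203↦8, 213↦3, 235↦10, 239↦14.
All 14 residues are distinct, so no two elements differ by a multiple of 15.

There is no such pair.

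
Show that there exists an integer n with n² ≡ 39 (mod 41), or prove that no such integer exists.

n = 11 works: 11² = 121, and 121 − 39 = 82 = 2·41.

n = 11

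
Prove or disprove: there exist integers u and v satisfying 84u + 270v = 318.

u = 7, v = -1

Every value of 84u + 270v is a multiple of gcd(84, 270) = 6; since 6 ∣ 318, solutions exist.
Dividing through by 6 reduces the equation to 14u + 45v = 53.
Euclidean algorithm: 45 = 3·14 + 3, 14 = 4·3 + 2, 3 = 1·2 + 1, 2 = 2·1 + 0.
Back-substituting, 1 = 3 − 1·2 = 3 − (14 − 4·3) = −14 + 5·3 = −14 + 5·(45 − 3·14) = 5·45 − 16·14; that is, 14·(-16) + 45·5 = 1.
Scaling by 53 gives the particular solution (u, v) = (-848, 265).
The general solution is u = -848 + 45k, v = 265 − 14k; taking k = 19 gives the smaller pair u = 7, v = -1.
Indeed 84·7 + 270·(-1) = 588 − 270 = 318.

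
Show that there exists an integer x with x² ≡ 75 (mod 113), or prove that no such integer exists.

Apply Euler's criterion with the prime 113: 75 is a quadratic residue iff 75^56 ≡ 1 (mod 113), and a non-residue iff it is ≡ −1.
Squaring successively (mod 113): 75^2 = 5625 ≡ 88; 75^4 ≡ 88² = 7744 ≡ 60; 75^8 ≡ 60² = 3600 ≡ 97; 75^16 ≡ 97² = 9409 ≡ 30; 75^32 ≡ 30² = 900 ≡ 109.
Since 56 = 32 + 16 + 8, 75^56 ≡ 109 · 30 · 97; multiplying out mod 113: 109·30 = 3270 ≡ 106, then 106·97 = 10282 ≡ 112. Thus 75^56 ≡ 112 ≡ −1 (mod 113).
By Euler's criterion 75 is a quadratic non-residue mod 113: no x satisfies x² ≡ 75 (mod 113).

No, no such integer exists.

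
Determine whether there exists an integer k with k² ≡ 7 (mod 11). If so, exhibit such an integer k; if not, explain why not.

There is no such integer.

Computing k² mod 11 for k = 0, 1, …, 5 (enough, by the symmetry k ↦ 11 − k) gives 0, 1, 4, 9, 5, 3.
The set of squares mod 11 is therefore {0, 1, 3, 4, 5, 9}, which does not contain 7.
Hence no integer k has k² ≡ 7 (mod 11).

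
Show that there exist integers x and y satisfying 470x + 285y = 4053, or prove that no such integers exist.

gcd(470, 285) = 5, so every integer of the form 470x + 285y is a multiple of 5.
However 4053 leaves remainder 3 on division by 5.
Hence no integers x, y satisfy the equation.

No such integers exist.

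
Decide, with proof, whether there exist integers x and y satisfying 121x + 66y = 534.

No, no such integers exist.

Both 121 and 66 are divisible by gcd(121, 66) = 11, hence so is any combination 121x + 66y.
However 534 leaves remainder 6 on division by 11.
Hence no integers x, y satisfy the equation.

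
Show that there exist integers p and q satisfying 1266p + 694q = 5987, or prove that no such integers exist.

Both 1266 and 694 are divisible by gcd(1266, 694) = 2, hence so is any combination 1266p + 694q.
However 5987 leaves remainder 1 on division by 2.
Therefore 1266p + 694q = 5987 has no solution in integers.

No, no such integers exist.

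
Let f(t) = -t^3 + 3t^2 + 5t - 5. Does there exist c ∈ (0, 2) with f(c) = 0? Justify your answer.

f(0) = -5 and f(2) = 9, which have opposite signs.
f is continuous everywhere (it is a polynomial), in particular on [0, 2].
The Intermediate Value Theorem then guarantees some c ∈ (0, 2) with f(c) = 0.

Such a root exists.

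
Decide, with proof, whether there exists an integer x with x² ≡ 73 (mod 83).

83 is prime, so by Euler's criterion 73 is a square mod 83 iff 73^((83−1)/2) = 73^41 ≡ 1 (mod 83).
Repeated squaring mod 83: 73^2 = 5329 ≡ 17; 73^4 ≡ 17² = 289 ≡ 40; 73^8 ≡ 40² = 1600 ≡ 23; 73^16 ≡ 23² = 529 ≡ 31; 73^32 ≡ 31² = 961 ≡ 48.
Since 41 = 32 + 8 + 1, 73^41 ≡ 48 · 23 · 73; multiplying out mod 83: 48·23 = 1104 ≡ 25, then 25·73 = 1825 ≡ 82. Thus 73^41 ≡ 82 ≡ −1 (mod 83).
By Euler's criterion 73 is a quadratic non-residue mod 83: no x satisfies x² ≡ 73 (mod 83).

There is no such integer.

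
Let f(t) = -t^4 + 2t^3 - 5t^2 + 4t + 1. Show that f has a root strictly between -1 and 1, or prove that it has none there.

f(-1) = -11 and f(1) = 1, which have opposite signs.
As a polynomial, f is continuous on every closed interval.
By the Intermediate Value Theorem f must vanish at some point of (-1, 1).

Yes, f has a root in the interval.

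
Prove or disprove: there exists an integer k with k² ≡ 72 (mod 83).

There is no such integer.

83 is prime, so by Euler's criterion 72 is a square mod 83 iff 72^((83−1)/2) = 72^41 ≡ 1 (mod 83).
Repeated squaring mod 83: 72^2 = 5184 ≡ 38; 72^4 ≡ 38² = 1444 ≡ 33; 72^8 ≡ 33² = 1089 ≡ 10; 72^16 ≡ 10² = 100 ≡ 17; 72^32 ≡ 17² = 289 ≡ 40.
Since 41 = 32 + 8 + 1, 72^41 ≡ 40 · 10 · 72; multiplying out mod 83: 40·10 = 400 ≡ 68, then 68·72 = 4896 ≡ 82. Thus 72^41 ≡ 82 ≡ −1 (mod 83).
By Euler's criterion 72 is a quadratic non-residue mod 83: no k satisfies k² ≡ 72 (mod 83).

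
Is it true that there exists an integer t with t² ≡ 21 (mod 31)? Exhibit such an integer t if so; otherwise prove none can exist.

Apply Euler's criterion with the prime 31: 21 is a quadratic residue iff 21^15 ≡ 1 (mod 31), and a non-residue iff it is ≡ −1.
Squaring successively (mod 31): 21^2 = 441 ≡ 7; 21^4 ≡ 7² = 49 ≡ 18; 21^8 ≡ 18² = 324 ≡ 14.
Since 15 = 8 + 4 + 2 + 1, 21^15 ≡ 14 · 18 · 7 · 21; multiplying out mod 31: 14·18 = 252 ≡ 4, then 4·7 = 28 ≡ 28, then 28·21 = 588 ≡ 30. Thus 21^15 ≡ 30 ≡ −1 (mod 31).
The value −1 means 21 is a non-residue modulo 31, so t² ≡ 21 (mod 31) is impossible.

No such integer exists.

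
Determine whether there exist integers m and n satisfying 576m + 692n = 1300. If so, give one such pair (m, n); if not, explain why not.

m = 126, n = -103

gcd(576, 692) = 4, and 4 divides 1300, so integer solutions exist.
Dividing through by 4 reduces the equation to 144m + 173n = 325.
Run the Euclidean algorithm on 173 and 144: 173 = 1·144 + 29, 144 = 4·29 + 28, 29 = 1·28 + 1, 28 = 28·1 + 0.
Unwinding: 1 = 29 − 1·28 = 29 − (144 − 4·29) = −144 + 5·29 = −144 + 5·(173 − 1·144) = 5·173 − 6·144, i.e. 144·(-6) + 173·5 = 1.
Scaling by 325 gives the particular solution (m, n) = (-1950, 1625).
Adding 12·173 to m and subtracting 12·144 from n gives the tidier solution (126, -103).
Check: 576·126 + 692·(-103) = 72576 − 71276 = 1300. ✓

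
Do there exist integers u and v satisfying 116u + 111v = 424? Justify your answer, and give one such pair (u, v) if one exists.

u = 107, v = -108

116 and 111 are coprime, so 116u + 111v ranges over all of ℤ.
Run the Euclidean algorithm on 116 and 111: 116 = 1·111 + 5, 111 = 22·5 + 1, 5 = 5·1 + 0.
Working back up the chain: 1 = 111 − 22·5 = 111 − 22·(116 − 1·111) = −22·116 + 23·111. So 116·(-22) + 111·23 = 1.
Scaling by 424 gives the particular solution (u, v) = (-9328, 9752).
Adding 85·111 to u and subtracting 85·116 from v gives the tidier solution (107, -108).
Check: 116·107 + 111·(-108) = 12412 − 11988 = 424. ✓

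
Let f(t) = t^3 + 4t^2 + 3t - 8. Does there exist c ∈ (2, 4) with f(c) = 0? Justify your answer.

f(2) = 22 and f(4) = 132, both positive, so a sign-change argument is unavailable; we show f keeps this sign on the whole interval.
Substitute t = 2 + u, where 0 < u < 2 on the interval. Expanding, f(2 + u) = u^3 + 10u^2 + 31u + 22.
The nonzero coefficients here are all positive, so for u > 0 every term is positive (or zero), and the constant term 22 is strictly positive.
Therefore f(t) > 0 throughout (2, 4), and f has no zero there.

No such root exists.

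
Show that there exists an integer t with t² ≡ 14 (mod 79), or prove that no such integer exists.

No such integer exists.

79 is prime, so by Euler's criterion 14 is a square mod 79 iff 14^((79−1)/2) = 14^39 ≡ 1 (mod 79).
Squaring successively (mod 79): 14^2 = 196 ≡ 38; 14^4 ≡ 38² = 1444 ≡ 22; 14^8 ≡ 22² = 484 ≡ 10; 14^16 ≡ 10² = 100 ≡ 21; 14^32 ≡ 21² = 441 ≡ 46.
Since 39 = 32 + 4 + 2 + 1, 14^39 ≡ 46 · 22 · 38 · 14; multiplying out mod 79: 46·22 = 1012 ≡ 64, then 64·38 = 2432 ≡ 62, then 62·14 = 868 ≡ 78. Thus 14^39 ≡ 78 ≡ −1 (mod 79).
The value −1 means 14 is a non-residue modulo 79, so t² ≡ 14 (mod 79) is impossible.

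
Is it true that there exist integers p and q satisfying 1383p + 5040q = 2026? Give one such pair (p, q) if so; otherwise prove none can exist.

No, no such integers exist.

Any value of 1383p + 5040q is a multiple of gcd(1383, 5040) = 3.
However 2026 leaves remainder 1 on division by 3.
So the equation is unsolvable over ℤ.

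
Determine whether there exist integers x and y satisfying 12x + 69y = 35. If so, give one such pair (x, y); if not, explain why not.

There are no such integers.

Any value of 12x + 69y is a multiple of gcd(12, 69) = 3.
But 35 is not a multiple of 3 (it leaves remainder 2).
So the equation is unsolvable over ℤ.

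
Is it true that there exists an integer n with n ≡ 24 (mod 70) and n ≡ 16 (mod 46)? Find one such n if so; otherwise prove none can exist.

The moduli are not coprime: gcd(70, 46) = 2. Compatibility requires 2 ∣ (16 − 24) = -8, which holds, so solutions exist.
Put n = 24 + 70t, so we need 70t ≡ 38 (mod 46), equivalently (divide by 2) 35t ≡ 19 (mod 23).
35 ≡ 12 (mod 23), so this reads 12t ≡ 19 (mod 23). Since 12·2 = 24 = 1·23 + 1, the inverse of 12 mod 23 is 2.
Therefore t ≡ 2·19 = 38 ≡ 15 (mod 23).
Then n = 24 + 70·15 = 1074.
Verify: 1074 = 15·70 + 24 and 1074 = 23·46 + 16. ✓

n = 1074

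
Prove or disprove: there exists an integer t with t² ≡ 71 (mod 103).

Apply Euler's criterion with the prime 103: 71 is a quadratic residue iff 71^51 ≡ 1 (mod 103), and a non-residue iff it is ≡ −1.
Repeated squaring mod 103: 71^2 = 5041 ≡ 97; 71^4 ≡ 97² = 9409 ≡ 36; 71^8 ≡ 36² = 1296 ≡ 60; 71^16 ≡ 60² = 3600 ≡ 98; 71^32 ≡ 98² = 9604 ≡ 25.
Since 51 = 32 + 16 + 2 + 1, 71^51 ≡ 25 · 98 · 97 · 71; multiplying out mod 103: 25·98 = 2450 ≡ 81, then 81·97 = 7857 ≡ 29, then 29·71 = 2059 ≡ 102. Thus 71^51 ≡ 102 ≡ −1 (mod 103).
By Euler's criterion 71 is a quadratic non-residue mod 103: no t satisfies t² ≡ 71 (mod 103).

No such integer exists.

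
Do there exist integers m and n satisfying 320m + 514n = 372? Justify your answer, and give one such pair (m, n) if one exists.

gcd(320, 514) = 2, and 2 divides 372, so integer solutions exist.
Dividing through by 2 reduces the equation to 160m + 257n = 186.
Euclidean algorithm: 257 = 1·160 + 97, 160 = 1·97 + 63, 97 = 1·63 + 34, 63 = 1·34 + 29, 34 = 1·29 + 5, 29 = 5·5 + 4, 5 = 1·4 + 1, 4 = 4·1 + 0.
Working back up the chain: 1 = 5 − 1·4 = 5 − (29 − 5·5) = −29 + 6·5 = −29 + 6·(34 − 1·29) = 6·34 − 7·29 = 6·34 − 7·(63 − 1·34) = −7·63 + 13·34 = −7·63 + 13·(97 − 1·63) = 13·97 − 20·63 = 13·97 − 20·(160 − 1·97) = −20·160 + 33·97 = −20·160 + 33·(257 − 1·160) = 33·257 − 53·160. So 160·(-53) + 257·33 = 1.
Scaling by 186 gives the particular solution (m, n) = (-9858, 6138).
The general solution is m = -9858 + 257k, n = 6138 − 160k; taking k = 39 gives the smaller pair m = 165, n = -102.
Indeed 320·165 + 514·(-102) = 52800 − 52428 = 372.

m = 165, n = -102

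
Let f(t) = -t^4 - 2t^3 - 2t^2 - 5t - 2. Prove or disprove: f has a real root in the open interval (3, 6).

f(3) = -170 and f(6) = -1832, both negative, so a sign-change argument is unavailable; we show f keeps this sign on the whole interval.
Shift to the endpoint 3: with t = 3 + u (0 < u < 3), one computes f(3 + u) = -u^4 - 14u^3 - 74u^2 - 179u - 170.
All 5 nonzero coefficients of this polynomial in u are negative; hence for u > 0 the value is a sum of negative terms (the constant -170 among them).
Therefore f(t) < 0 throughout (3, 6), and f has no zero there.

No.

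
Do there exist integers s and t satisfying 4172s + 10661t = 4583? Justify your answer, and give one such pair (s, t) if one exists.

gcd(4172, 10661) = 7, so every integer of the form 4172s + 10661t is a multiple of 7.
But 4583 = 7·654 + 5, so 7 ∤ 4583.
Therefore 4172s + 10661t = 4583 has no solution in integers.

There are no such integers.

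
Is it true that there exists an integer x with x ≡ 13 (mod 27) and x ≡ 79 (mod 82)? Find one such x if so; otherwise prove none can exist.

Since 27 and 82 share no common factor, CRT says the pair of congruences has a solution (unique mod 2214).
Write x = 13 + 27t and require 13 + 27t ≡ 79 (mod 82), i.e. 27t ≡ 66 (mod 82).
Note 27·79 = 2133 ≡ 1 (mod 82) (as 2133 − 1 = 26·82), so 27⁻¹ ≡ 79.
Multiplying by 79: t ≡ 79·66 = 5214 ≡ 48 (mod 82).
With t = 48: x = 13 + 27·48 = 1309.
Check: 1309 mod 27 = 13, 1309 mod 82 = 79. ✓

x = 1309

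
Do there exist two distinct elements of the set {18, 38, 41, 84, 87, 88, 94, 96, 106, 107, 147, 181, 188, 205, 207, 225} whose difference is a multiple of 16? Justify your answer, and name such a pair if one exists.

There is no such pair.

Two integers differ by a multiple of 16 exactly when they have the same residue mod 16. The residues are 18↦2, 38↦6, 41↦9, 84↦4, 87↦7, 88↦8, 94↦14, 96↦0, 106↦10, 107↦11, 147↦3, 181↦5, 188↦12, 205↦13, 207↦15, 225↦1.
No residue repeats among the 16 elements, so no pair has difference ≡ 0 (mod 16).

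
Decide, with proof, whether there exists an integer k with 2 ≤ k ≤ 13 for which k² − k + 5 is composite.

k = 11

At k = 11: 11² − 11 + 5 = 115 = 5·23, which is composite.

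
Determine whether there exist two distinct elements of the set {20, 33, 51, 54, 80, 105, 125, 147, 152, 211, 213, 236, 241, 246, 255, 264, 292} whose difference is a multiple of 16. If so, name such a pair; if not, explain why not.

Both 20 and 292 leave remainder 4 on division by 16; their difference 272 = 17·16 is a multiple of 16.

20 and 292 are such a pair.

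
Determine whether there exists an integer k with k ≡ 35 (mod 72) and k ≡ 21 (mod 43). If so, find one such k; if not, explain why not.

k = 107

gcd(72, 43) = 1, so the Chinese Remainder Theorem guarantees exactly one residue class mod 3096 satisfying both.
Any solution of the first congruence is k = 35 + 72t; substituting into the second, 72t ≡ 21 − 35 ≡ 29 (mod 43).
72 ≡ 29 (mod 43), so this reads 29t ≡ 29 (mod 43). Since 29·3 = 87 = 2·43 + 1, the inverse of 29 mod 43 is 3.
Therefore t ≡ 3·29 = 87 ≡ 1 (mod 43).
Taking t = 1 gives k = 35 + 72·1 = 107.
Check: 107 mod 72 = 35, 107 mod 43 = 21. ✓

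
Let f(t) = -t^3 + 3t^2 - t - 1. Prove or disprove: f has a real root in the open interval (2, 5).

f(2) = 1 and f(5) = -56, which have opposite signs.
Since f is a polynomial it is continuous on [2, 5].
By the Intermediate Value Theorem, f takes the value 0 somewhere in the open interval.

Yes, f has a root in the interval.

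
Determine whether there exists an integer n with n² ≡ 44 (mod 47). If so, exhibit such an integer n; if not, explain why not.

No such integer exists.

Apply Euler's criterion with the prime 47: 44 is a quadratic residue iff 44^23 ≡ 1 (mod 47), and a non-residue iff it is ≡ −1.
Squaring successively (mod 47): 44^2 = 1936 ≡ 9; 44^4 ≡ 9² = 81 ≡ 34; 44^8 ≡ 34² = 1156 ≡ 28; 44^16 ≡ 28² = 784 ≡ 32.
Since 23 = 16 + 4 + 2 + 1, 44^23 ≡ 32 · 34 · 9 · 44; multiplying out mod 47: 32·34 = 1088 ≡ 7, then 7·9 = 63 ≡ 16, then 16·44 = 704 ≡ 46. Thus 44^23 ≡ 46 ≡ −1 (mod 47).
By Euler's criterion 44 is a quadratic non-residue mod 47: no n satisfies n² ≡ 44 (mod 47).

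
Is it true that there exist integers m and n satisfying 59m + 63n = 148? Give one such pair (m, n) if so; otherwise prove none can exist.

59 and 63 are coprime, so 59m + 63n ranges over all of ℤ.
Run the Euclidean algorithm on 63 and 59: 63 = 1·59 + 4, 59 = 14·4 + 3, 4 = 1·3 + 1, 3 = 3·1 + 0.
Back-substituting, 1 = 4 − 1·3 = 4 − (59 − 14·4) = −59 + 15·4 = −59 + 15·(63 − 1·59) = 15·63 − 16·59; that is, 59·(-16) + 63·15 = 1.
Scaling by 148 gives the particular solution (m, n) = (-2368, 2220).
The general solution is m = -2368 + 63k, n = 2220 − 59k; taking k = 38 gives the smaller pair m = 26, n = -22.
Check: 59·26 + 63·(-22) = 1534 − 1386 = 148. ✓

m = 26, n = -22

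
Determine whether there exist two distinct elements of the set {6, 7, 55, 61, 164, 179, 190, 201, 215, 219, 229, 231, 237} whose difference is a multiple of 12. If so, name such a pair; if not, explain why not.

The pair (7, 55) works.

7 mod 12 = 7 and 55 mod 12 = 7, so 55 − 7 = 48 = 4·12.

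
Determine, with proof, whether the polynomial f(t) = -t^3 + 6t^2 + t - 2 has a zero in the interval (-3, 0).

f(-3) = 76 and f(0) = -2, which have opposite signs.
f is continuous everywhere (it is a polynomial), in particular on [-3, 0].
By the Intermediate Value Theorem f must vanish at some point of (-3, 0).

Such a root exists.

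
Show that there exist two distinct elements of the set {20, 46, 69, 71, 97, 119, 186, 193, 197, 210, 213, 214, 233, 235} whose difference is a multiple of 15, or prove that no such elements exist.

No such pair exists.

Reduce each element modulo 15: 20↦5, 46↦1, 69↦9, 71↦11, 97↦7, 119↦14, 186↦6, 193↦13, 197↦2, 210↦0, 213↦3, 214↦4, 233↦8, 235↦10.
All 14 residues are distinct, so no two elements differ by a multiple of 15.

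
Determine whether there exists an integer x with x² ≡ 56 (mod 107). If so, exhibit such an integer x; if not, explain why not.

x = 85

x = 85 works: 85² = 7225, and 7225 − 56 = 7169 = 67·107.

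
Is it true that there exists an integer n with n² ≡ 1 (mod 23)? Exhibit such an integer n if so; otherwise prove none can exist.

Take n = 1. Then 1² = 1, and since 0 ≤ 1 < 23 this is already reduced: 1² ≡ 1 (mod 23).

n = 1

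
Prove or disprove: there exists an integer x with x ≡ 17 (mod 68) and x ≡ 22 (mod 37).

x = 2057

Since 68 and 37 share no common factor, CRT says the pair of congruences has a solution (unique mod 2516).
Write x = 17 + 68t and require 17 + 68t ≡ 22 (mod 37), i.e. 68t ≡ 5 (mod 37).
68 ≡ 31 (mod 37), so this reads 31t ≡ 5 (mod 37). Since 31·6 = 186 = 5·37 + 1, the inverse of 31 mod 37 is 6.
Therefore t ≡ 6·5 = 30 (mod 37).
Taking t = 30 gives x = 17 + 68·30 = 2057.
Verify: 2057 = 30·68 + 17 and 2057 = 55·37 + 22. ✓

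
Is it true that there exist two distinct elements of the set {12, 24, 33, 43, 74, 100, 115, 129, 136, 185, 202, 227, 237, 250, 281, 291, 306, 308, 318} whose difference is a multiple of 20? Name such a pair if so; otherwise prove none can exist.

Reduce each element modulo 20: 12↦12, 24↦4, 33↦13, 43↦3, 74↦14, 100↦0, 115↦15, 129↦9, 136↦16, 185↦5, 202↦2, 227↦7, 237↦17, 250↦10, 281↦1, 291↦11, 306↦6, 308↦8, 318↦18.
All 19 residues are distinct, so no two elements differ by a multiple of 20.

No such pair exists.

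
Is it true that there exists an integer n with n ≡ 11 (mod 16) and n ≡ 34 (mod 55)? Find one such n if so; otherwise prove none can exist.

n = 859

The moduli 16 and 55 are coprime, so by the Chinese Remainder Theorem a unique solution modulo 880 exists.
Any solution of the first congruence is n = 11 + 16t; substituting into the second, 16t ≡ 34 − 11 ≡ 23 (mod 55).
Invert 16 mod 55 by the Euclidean algorithm: 55 = 3·16 + 7, 16 = 2·7 + 2, 7 = 3·2 + 1, 2 = 2·1 + 0; back-substituting, 1 = 7 − 3·2 = 7 − 3·(16 − 2·7) = −3·16 + 7·7 = −3·16 + 7·(55 − 3·16) = 7·55 − 24·16. Hence 16·(-24) ≡ 1, so 16⁻¹ ≡ -24 ≡ 31 (mod 55).
Therefore t ≡ 31·23 = 713 ≡ 53 (mod 55).
Taking t = 53 gives n = 11 + 16·53 = 859.
Check: 859 mod 16 = 11, 859 mod 55 = 34. ✓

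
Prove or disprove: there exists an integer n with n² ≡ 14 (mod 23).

23 is prime, so by Euler's criterion 14 is a square mod 23 iff 14^((23−1)/2) = 14^11 ≡ 1 (mod 23).
Repeated squaring mod 23: 14^2 = 196 ≡ 12; 14^4 ≡ 12² = 144 ≡ 6; 14^8 ≡ 6² = 36 ≡ 13.
Since 11 = 8 + 2 + 1, 14^11 ≡ 13 · 12 · 14; multiplying out mod 23: 13·12 = 156 ≡ 18, then 18·14 = 252 ≡ 22. Thus 14^11 ≡ 22 ≡ −1 (mod 23).
By Euler's criterion 14 is a quadratic non-residue mod 23: no n satisfies n² ≡ 14 (mod 23).

There is no such integer.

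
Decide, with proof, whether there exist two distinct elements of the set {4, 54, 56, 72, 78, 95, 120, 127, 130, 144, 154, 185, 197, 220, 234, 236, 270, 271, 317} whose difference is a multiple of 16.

Both 56 and 72 leave remainder 8 on division by 16; their difference 16 = 1·16 is a multiple of 16.

The pair (56, 72) works.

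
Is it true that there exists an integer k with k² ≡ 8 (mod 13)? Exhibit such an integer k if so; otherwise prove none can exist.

There is no such integer.

Since (13 − k)² ≡ k² (mod 13), it suffices to square k = 0, 1, …, 6: the residues are 0, 1, 4, 9, 3, 12, 10.
The set of squares mod 13 is therefore {0, 1, 3, 4, 9, 10, 12}, which does not contain 8.
Hence no integer k has k² ≡ 8 (mod 13).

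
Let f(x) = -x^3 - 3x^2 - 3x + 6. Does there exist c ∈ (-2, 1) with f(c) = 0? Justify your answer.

f(-2) = 8 and f(1) = -1, which have opposite signs.
Since f is a polynomial it is continuous on [-2, 1].
By the Intermediate Value Theorem f must vanish at some point of (-2, 1).

Yes, f has a root in the interval.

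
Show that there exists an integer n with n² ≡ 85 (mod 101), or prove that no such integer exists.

n = 40 works: 40² = 1600, and 1600 − 85 = 1515 = 15·101.

n = 40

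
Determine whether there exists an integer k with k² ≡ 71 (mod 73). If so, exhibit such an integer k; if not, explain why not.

k = 61

k = 61 works: 61² = 3721, and 3721 − 71 = 3650 = 50·73.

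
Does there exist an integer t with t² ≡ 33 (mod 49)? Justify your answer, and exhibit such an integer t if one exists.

No, no such integer exists.

Work modulo the divisor 7 of 49. If t² ≡ 33 (mod 49) then t² ≡ 5 (mod 7).
Computing t² mod 7 for t = 0, 1, …, 3 (enough, by the symmetry t ↦ 7 − t) gives 0, 1, 4, 2.
The set of squares mod 7 is therefore {0, 1, 2, 4}, which does not contain 5.
Hence no integer t has t² ≡ 33 (mod 49).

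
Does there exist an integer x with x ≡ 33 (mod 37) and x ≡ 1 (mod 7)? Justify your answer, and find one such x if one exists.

x = 218

The moduli 37 and 7 are coprime, so by the Chinese Remainder Theorem a unique solution modulo 259 exists.
Write x = 33 + 37t and require 33 + 37t ≡ 1 (mod 7), i.e. 37t ≡ 3 (mod 7).
37 ≡ 2 (mod 7), so this reads 2t ≡ 3 (mod 7). Invert 2 mod 7 by the Euclidean algorithm: 7 = 3·2 + 1, 2 = 2·1 + 0; back-substituting, 1 = 7 − 3·2. Hence 2·(-3) ≡ 1, so 2⁻¹ ≡ -3 ≡ 4 (mod 7).
Multiplying by 4: t ≡ 4·3 = 12 ≡ 5 (mod 7).
With t = 5: x = 33 + 37·5 = 218.
Indeed 218 ≡ 33 (mod 37) and 218 ≡ 1 (mod 7).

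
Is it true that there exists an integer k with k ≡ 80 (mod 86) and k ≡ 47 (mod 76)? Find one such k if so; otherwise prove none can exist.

Reduce both congruences modulo 2, which divides 86 and 76: they say k ≡ 80 (mod 2) and k ≡ 47 (mod 2).
These are incompatible: 80 − 47 = 33 is not divisible by 2.
So no integer satisfies both congruences.

No, no such integer exists.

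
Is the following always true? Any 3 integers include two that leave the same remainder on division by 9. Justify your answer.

No, the set {14, 15, 16} is a counterexample.

Try 3 consecutive integers, 14, 15, 16. Their remainders mod 9 are 5, 6, 7 — pairwise different, as any 3 ≤ 9 consecutive integers have distinct residues.
So no two of them leave the same remainder on division by 9; the claim fails for this set.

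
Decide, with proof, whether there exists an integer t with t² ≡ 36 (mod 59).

t = 6

Take t = 6. Then 6² = 36, and since 0 ≤ 36 < 59 this is already reduced: 6² ≡ 36 (mod 59).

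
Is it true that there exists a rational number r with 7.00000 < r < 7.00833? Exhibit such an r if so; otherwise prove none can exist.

r = 848/121

Look for a denominator N such that an integer falls strictly between N·7.00000 and N·7.00833. N = 121 works: 121·7.00000 = 847.00000 < 848 < 848.00793 = 121·7.00833.
So r = 848/121 works: it is a ratio of integers, and dividing 121·7.00000 < 848 < 121·7.00833 through by 121 gives 7.00000 < 848/121 < 7.00833.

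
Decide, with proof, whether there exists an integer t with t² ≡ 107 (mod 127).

t = 19

t = 19 works: 19² = 361, and 361 − 107 = 254 = 2·127.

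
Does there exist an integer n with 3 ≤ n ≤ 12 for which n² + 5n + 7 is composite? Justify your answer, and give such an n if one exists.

At n = 7: 7² + 5·7 + 7 = 91 = 7·13, which is composite.

n = 7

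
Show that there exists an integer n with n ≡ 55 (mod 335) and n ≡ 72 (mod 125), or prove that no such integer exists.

There is no such integer.

Both moduli are multiples of 5 = gcd(335, 125), so any solution would satisfy n ≡ 55 and n ≡ 72 modulo 5 simultaneously.
However 55 ≡ 0 and 72 ≡ 2 (mod 5), and 0 ≠ 2.
Therefore no such n exists.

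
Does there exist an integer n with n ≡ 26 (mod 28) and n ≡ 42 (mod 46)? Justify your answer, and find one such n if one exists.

n = 502

The moduli are not coprime: gcd(28, 46) = 2. Compatibility requires 2 ∣ (42 − 26) = 16, which holds, so solutions exist.
Write n = 26 + 28t. Then 28t ≡ 42 − 26 ≡ 16 (mod 46); dividing through by 2 gives 14t ≡ 8 (mod 23).
Invert 14 mod 23 by the Euclidean algorithm: 23 = 1·14 + 9, 14 = 1·9 + 5, 9 = 1·5 + 4, 5 = 1·4 + 1, 4 = 4·1 + 0; back-substituting, 1 = 5 − 1·4 = 5 − (9 − 1·5) = −9 + 2·5 = −9 + 2·(14 − 1·9) = 2·14 − 3·9 = 2·14 − 3·(23 − 1·14) = −3·23 + 5·14. Hence 14·5 ≡ 1, so 14⁻¹ ≡ 5 (mod 23).
Multiplying by 5: t ≡ 5·8 = 40 ≡ 17 (mod 23).
Then n = 26 + 28·17 = 502.
Check: 502 mod 28 = 26, 502 mod 46 = 42. ✓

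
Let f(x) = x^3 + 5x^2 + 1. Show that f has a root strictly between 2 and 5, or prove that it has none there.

No such root exists.

f(2) = 29 and f(5) = 251, both positive, so a sign-change argument is unavailable; we show f keeps this sign on the whole interval.
Substitute x = 2 + u, where 0 < u < 3 on the interval. Expanding, f(2 + u) = u^3 + 11u^2 + 32u + 29.
The nonzero coefficients here are all positive, so for u > 0 every term is positive (or zero), and the constant term 29 is strictly positive.
Therefore f(x) > 0 throughout (2, 5), and f has no zero there.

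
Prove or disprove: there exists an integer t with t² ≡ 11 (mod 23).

23 is prime, so by Euler's criterion 11 is a square mod 23 iff 11^((23−1)/2) = 11^11 ≡ 1 (mod 23).
Squaring successively (mod 23): 11^2 = 121 ≡ 6; 11^4 ≡ 6² = 36 ≡ 13; 11^8 ≡ 13² = 169 ≡ 8.
Since 11 = 8 + 2 + 1, 11^11 ≡ 8 · 6 · 11; multiplying out mod 23: 8·6 = 48 ≡ 2, then 2·11 = 22 ≡ 22. Thus 11^11 ≡ 22 ≡ −1 (mod 23).
The value −1 means 11 is a non-residue modulo 23, so t² ≡ 11 (mod 23) is impossible.

There is no such integer.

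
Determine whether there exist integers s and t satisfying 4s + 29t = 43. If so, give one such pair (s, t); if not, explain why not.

s = 18, t = -1

Since gcd(4, 29) = 1, every integer is an integer combination of 4 and 29.
Dividing repeatedly: 29 = 7·4 + 1, 4 = 4·1 + 0.
Back-substituting, 1 = 29 − 7·4; that is, 4·(-7) + 29·1 = 1.
Scaling by 43 gives the particular solution (s, t) = (-301, 43).
Shifting by a multiple of (29, −4) keeps it a solution: s = -301 + 11·29 = 18, t = 43 − 11·4 = -1.
Check: 4·18 + 29·(-1) = 72 − 29 = 43. ✓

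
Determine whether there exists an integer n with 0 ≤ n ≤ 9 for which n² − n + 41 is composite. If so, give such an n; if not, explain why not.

No, no such integer n in that range exists.

The values for n = 0, 1, …, 9 are 41, 41, 43, 47, 53, 61, 71, 83, 97, 113, and each of these is prime.
So no value in the range makes the expression composite.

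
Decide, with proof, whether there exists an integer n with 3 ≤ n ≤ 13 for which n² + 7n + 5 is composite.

n = 13

At n = 13: 13² + 7·13 + 5 = 265 = 5·53, which is composite.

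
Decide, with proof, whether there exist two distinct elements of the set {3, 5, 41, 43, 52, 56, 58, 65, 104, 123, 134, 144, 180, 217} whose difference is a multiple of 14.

No, no such pair exists.

Two integers differ by a multiple of 14 exactly when they have the same residue mod 14. The residues are 3↦3, 5↦5, 41↦13, 43↦1, 52↦10, 56↦0, 58↦2, 65↦9, 104↦6, 123↦11, 134↦8, 144↦4, 180↦12, 217↦7.
No residue repeats among the 14 elements, so no pair has difference ≡ 0 (mod 14).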